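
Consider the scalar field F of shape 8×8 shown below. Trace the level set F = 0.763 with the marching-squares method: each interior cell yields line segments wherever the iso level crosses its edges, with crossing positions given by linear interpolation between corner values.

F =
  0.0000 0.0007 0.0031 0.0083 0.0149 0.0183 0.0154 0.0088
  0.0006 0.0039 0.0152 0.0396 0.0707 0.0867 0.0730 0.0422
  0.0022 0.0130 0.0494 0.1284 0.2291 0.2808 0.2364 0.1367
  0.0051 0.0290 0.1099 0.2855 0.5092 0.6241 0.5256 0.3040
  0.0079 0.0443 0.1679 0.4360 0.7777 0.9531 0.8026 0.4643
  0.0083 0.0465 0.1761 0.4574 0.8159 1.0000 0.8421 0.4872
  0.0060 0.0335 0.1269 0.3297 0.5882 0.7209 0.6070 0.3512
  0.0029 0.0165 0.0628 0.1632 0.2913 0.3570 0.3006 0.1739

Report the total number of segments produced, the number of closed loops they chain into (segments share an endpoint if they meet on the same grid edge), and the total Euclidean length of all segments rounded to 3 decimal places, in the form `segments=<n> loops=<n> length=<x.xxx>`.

segments=10 loops=1 length=7.462

cell (3,3): code 0100 → (3.945,4.000)–(4.000,3.957)
cell (3,4): code 1100 → (3.422,5.000)–(3.945,4.000)
cell (3,5): code 1100 → (3.857,6.000)–(3.422,5.000)
cell (3,6): code 1000 → (4.000,6.117)–(3.857,6.000)
cell (4,3): code 0110 → (4.000,3.957)–(5.000,3.852)
cell (4,6): code 1001 → (5.000,6.223)–(4.000,6.117)
cell (5,3): code 0010 → (5.000,3.852)–(5.232,4.000)
cell (5,4): code 0011 → (5.232,4.000)–(5.849,5.000)
cell (5,5): code 0011 → (5.849,5.000)–(5.336,6.000)
cell (5,6): code 0001 → (5.336,6.000)–(5.000,6.223)
total: 10 segments, chained into 1 closed loop(s), length Σ = 7.461940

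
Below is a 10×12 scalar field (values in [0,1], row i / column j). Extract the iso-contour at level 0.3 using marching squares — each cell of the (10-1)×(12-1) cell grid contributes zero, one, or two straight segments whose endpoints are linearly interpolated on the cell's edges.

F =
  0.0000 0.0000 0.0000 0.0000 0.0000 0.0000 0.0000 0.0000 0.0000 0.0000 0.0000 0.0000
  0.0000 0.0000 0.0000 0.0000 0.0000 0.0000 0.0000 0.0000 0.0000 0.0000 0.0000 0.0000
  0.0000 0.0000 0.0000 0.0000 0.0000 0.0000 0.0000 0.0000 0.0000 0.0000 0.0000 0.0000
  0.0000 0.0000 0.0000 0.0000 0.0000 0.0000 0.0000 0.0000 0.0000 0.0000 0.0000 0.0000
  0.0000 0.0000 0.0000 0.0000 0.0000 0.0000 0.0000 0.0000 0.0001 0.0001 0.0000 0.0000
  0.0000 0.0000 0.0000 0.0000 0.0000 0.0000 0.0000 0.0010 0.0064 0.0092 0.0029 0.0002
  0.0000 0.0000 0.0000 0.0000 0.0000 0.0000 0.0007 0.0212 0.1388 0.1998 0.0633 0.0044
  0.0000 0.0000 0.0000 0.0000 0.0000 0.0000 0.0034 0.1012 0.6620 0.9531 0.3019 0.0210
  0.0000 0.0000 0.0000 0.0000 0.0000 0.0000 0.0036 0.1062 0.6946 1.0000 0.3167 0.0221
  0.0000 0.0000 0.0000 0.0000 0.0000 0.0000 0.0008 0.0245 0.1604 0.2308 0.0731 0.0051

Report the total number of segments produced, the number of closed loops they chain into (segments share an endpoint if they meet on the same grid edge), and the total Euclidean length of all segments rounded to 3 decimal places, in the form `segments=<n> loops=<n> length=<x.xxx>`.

segments=10 loops=1 length=8.700

cell (6,7): code 0100 → (6.308,8.000)–(7.000,7.354)
cell (6,8): code 1100 → (6.133,9.000)–(6.308,8.000)
cell (6,9): code 1100 → (6.992,10.000)–(6.133,9.000)
cell (6,10): code 1000 → (7.000,10.007)–(6.992,10.000)
cell (7,7): code 0110 → (7.000,7.354)–(8.000,7.329)
cell (7,10): code 1001 → (8.000,10.057)–(7.000,10.007)
cell (8,7): code 0010 → (8.000,7.329)–(8.739,8.000)
cell (8,8): code 0011 → (8.739,8.000)–(8.910,9.000)
cell (8,9): code 0011 → (8.910,9.000)–(8.069,10.000)
cell (8,10): code 0001 → (8.069,10.000)–(8.000,10.057)
total: 10 segments, chained into 1 closed loop(s), length Σ = 8.699941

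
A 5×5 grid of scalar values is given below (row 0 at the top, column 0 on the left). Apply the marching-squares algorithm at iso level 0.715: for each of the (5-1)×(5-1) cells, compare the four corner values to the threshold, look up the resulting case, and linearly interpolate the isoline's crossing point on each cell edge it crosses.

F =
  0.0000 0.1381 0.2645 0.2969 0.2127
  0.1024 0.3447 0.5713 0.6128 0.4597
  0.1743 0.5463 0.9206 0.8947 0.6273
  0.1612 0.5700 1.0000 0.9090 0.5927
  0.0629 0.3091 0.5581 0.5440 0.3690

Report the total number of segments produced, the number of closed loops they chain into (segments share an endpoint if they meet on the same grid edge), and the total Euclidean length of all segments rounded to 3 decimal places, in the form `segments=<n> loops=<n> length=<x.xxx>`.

segments=8 loops=1 length=7.484

cell (1,1): code 0100 → (1.411,2.000)–(2.000,1.451)
cell (1,2): code 1100 → (1.363,3.000)–(1.411,2.000)
cell (1,3): code 1000 → (2.000,3.672)–(1.363,3.000)
cell (2,1): code 0110 → (2.000,1.451)–(3.000,1.337)
cell (2,3): code 1001 → (3.000,3.613)–(2.000,3.672)
cell (3,1): code 0010 → (3.000,1.337)–(3.645,2.000)
cell (3,2): code 0011 → (3.645,2.000)–(3.532,3.000)
cell (3,3): code 0001 → (3.532,3.000)–(3.000,3.613)
total: 8 segments, chained into 1 closed loop(s), length Σ = 7.483501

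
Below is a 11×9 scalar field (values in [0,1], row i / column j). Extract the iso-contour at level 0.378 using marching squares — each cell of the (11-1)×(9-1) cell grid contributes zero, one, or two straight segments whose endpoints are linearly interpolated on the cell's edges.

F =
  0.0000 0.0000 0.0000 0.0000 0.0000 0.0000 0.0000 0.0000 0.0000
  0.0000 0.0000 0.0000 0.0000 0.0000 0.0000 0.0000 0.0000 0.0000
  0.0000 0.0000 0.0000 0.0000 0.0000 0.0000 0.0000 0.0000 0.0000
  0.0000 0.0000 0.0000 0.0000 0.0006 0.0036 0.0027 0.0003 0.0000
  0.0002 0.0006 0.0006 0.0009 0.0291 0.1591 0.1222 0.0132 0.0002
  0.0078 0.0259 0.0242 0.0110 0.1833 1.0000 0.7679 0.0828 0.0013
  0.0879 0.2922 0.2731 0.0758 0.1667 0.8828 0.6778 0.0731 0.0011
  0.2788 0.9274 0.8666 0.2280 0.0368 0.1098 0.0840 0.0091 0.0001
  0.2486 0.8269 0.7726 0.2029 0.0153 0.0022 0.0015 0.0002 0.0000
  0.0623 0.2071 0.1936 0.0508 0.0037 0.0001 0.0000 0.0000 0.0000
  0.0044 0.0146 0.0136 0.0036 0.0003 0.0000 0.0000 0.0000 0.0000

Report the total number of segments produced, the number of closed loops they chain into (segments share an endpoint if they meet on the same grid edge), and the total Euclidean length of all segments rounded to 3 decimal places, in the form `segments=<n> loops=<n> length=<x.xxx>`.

cell (4,4): code 0100 → (4.260,5.000)–(5.000,4.238)
cell (4,5): code 1100 → (4.396,6.000)–(4.260,5.000)
cell (4,6): code 1000 → (5.000,6.569)–(4.396,6.000)
cell (5,4): code 0110 → (5.000,4.238)–(6.000,4.295)
cell (5,6): code 1001 → (6.000,6.496)–(5.000,6.569)
cell (6,0): code 0100 → (6.135,1.000)–(7.000,0.153)
cell (6,1): code 1100 → (6.177,2.000)–(6.135,1.000)
cell (6,2): code 1000 → (7.000,2.765)–(6.177,2.000)
cell (6,4): code 0010 → (6.000,4.295)–(6.653,5.000)
cell (6,5): code 0011 → (6.653,5.000)–(6.505,6.000)
cell (6,6): code 0001 → (6.505,6.000)–(6.000,6.496)
cell (7,0): code 0110 → (7.000,0.153)–(8.000,0.224)
cell (7,2): code 1001 → (8.000,2.693)–(7.000,2.765)
cell (8,0): code 0010 → (8.000,0.224)–(8.724,1.000)
cell (8,1): code 0011 → (8.724,1.000)–(8.682,2.000)
cell (8,2): code 0001 → (8.682,2.000)–(8.000,2.693)
total: 16 segments, chained into 2 closed loop(s), length Σ = 15.959166

segments=16 loops=2 length=15.959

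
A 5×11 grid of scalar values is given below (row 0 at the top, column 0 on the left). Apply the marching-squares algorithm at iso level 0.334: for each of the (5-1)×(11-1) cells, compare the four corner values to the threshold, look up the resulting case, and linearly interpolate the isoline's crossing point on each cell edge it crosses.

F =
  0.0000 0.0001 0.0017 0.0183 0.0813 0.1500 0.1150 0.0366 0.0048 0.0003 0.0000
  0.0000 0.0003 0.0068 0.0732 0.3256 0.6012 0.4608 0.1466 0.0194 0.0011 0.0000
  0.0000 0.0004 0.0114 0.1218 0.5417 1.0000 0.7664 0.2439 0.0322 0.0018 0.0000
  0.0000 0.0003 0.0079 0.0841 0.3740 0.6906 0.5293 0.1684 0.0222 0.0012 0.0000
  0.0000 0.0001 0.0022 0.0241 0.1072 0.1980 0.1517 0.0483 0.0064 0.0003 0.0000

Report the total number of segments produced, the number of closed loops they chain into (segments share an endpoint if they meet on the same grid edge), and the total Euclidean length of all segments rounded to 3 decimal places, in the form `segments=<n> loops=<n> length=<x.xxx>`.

segments=12 loops=1 length=10.151

cell (0,4): code 0100 → (0.408,5.000)–(1.000,4.030)
cell (0,5): code 1100 → (0.633,6.000)–(0.408,5.000)
cell (0,6): code 1000 → (1.000,6.404)–(0.633,6.000)
cell (1,3): code 0100 → (1.039,4.000)–(2.000,3.505)
cell (1,4): code 1110 → (1.000,4.030)–(1.039,4.000)
cell (1,6): code 1001 → (2.000,6.828)–(1.000,6.404)
cell (2,3): code 0110 → (2.000,3.505)–(3.000,3.862)
cell (2,6): code 1001 → (3.000,6.541)–(2.000,6.828)
cell (3,3): code 0010 → (3.000,3.862)–(3.150,4.000)
cell (3,4): code 0011 → (3.150,4.000)–(3.724,5.000)
cell (3,5): code 0011 → (3.724,5.000)–(3.517,6.000)
cell (3,6): code 0001 → (3.517,6.000)–(3.000,6.541)
total: 12 segments, chained into 1 closed loop(s), length Σ = 10.151365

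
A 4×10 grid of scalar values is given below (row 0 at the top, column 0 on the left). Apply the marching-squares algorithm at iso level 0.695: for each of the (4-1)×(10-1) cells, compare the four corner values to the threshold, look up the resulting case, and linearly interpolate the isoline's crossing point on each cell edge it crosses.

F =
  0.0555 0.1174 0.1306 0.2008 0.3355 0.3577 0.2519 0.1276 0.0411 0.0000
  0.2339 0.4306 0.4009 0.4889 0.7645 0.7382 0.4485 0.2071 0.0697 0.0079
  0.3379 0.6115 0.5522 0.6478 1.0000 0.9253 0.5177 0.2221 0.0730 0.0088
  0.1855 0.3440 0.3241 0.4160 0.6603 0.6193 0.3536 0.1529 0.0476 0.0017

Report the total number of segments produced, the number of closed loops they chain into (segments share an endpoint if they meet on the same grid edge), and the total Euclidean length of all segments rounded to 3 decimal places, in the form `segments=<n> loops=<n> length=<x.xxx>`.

segments=8 loops=1 length=6.944

cell (0,3): code 0100 → (0.838,4.000)–(1.000,3.748)
cell (0,4): code 1100 → (0.886,5.000)–(0.838,4.000)
cell (0,5): code 1000 → (1.000,5.149)–(0.886,5.000)
cell (1,3): code 0110 → (1.000,3.748)–(2.000,3.134)
cell (1,5): code 1001 → (2.000,5.565)–(1.000,5.149)
cell (2,3): code 0010 → (2.000,3.134)–(2.898,4.000)
cell (2,4): code 0011 → (2.898,4.000)–(2.753,5.000)
cell (2,5): code 0001 → (2.753,5.000)–(2.000,5.565)
total: 8 segments, chained into 1 closed loop(s), length Σ = 6.943734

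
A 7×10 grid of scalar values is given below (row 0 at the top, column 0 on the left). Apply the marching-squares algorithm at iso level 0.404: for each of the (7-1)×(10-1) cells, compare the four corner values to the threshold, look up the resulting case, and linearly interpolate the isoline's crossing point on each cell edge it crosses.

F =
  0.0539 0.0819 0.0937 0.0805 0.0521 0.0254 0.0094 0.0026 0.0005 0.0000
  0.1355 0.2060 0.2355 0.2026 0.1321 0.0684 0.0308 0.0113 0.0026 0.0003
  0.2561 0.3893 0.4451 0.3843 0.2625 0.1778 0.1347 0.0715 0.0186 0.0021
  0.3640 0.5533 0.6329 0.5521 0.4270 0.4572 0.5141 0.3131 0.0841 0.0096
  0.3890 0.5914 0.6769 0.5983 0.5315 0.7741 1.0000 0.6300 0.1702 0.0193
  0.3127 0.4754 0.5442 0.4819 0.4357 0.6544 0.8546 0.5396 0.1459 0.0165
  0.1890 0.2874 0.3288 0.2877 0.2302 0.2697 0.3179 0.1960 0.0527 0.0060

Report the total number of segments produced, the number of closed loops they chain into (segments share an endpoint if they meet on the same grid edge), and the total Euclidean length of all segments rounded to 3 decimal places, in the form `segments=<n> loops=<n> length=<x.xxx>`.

segments=22 loops=1 length=19.129

cell (1,1): code 0100 → (1.804,2.000)–(2.000,1.263)
cell (1,2): code 1000 → (2.000,2.676)–(1.804,2.000)
cell (2,0): code 0100 → (2.090,1.000)–(3.000,0.211)
cell (2,1): code 1110 → (2.000,1.263)–(2.090,1.000)
cell (2,2): code 1101 → (2.117,3.000)–(2.000,2.676)
cell (2,3): code 1100 → (2.860,4.000)–(2.117,3.000)
cell (2,4): code 1100 → (2.810,5.000)–(2.860,4.000)
cell (2,5): code 1100 → (2.710,6.000)–(2.810,5.000)
cell (2,6): code 1000 → (3.000,6.548)–(2.710,6.000)
cell (3,0): code 0110 → (3.000,0.211)–(4.000,0.074)
cell (3,6): code 1101 → (3.287,7.000)–(3.000,6.548)
cell (3,7): code 1000 → (4.000,7.492)–(3.287,7.000)
cell (4,0): code 0110 → (4.000,0.074)–(5.000,0.561)
cell (4,7): code 1001 → (5.000,7.344)–(4.000,7.492)
cell (5,0): code 0010 → (5.000,0.561)–(5.380,1.000)
cell (5,1): code 0011 → (5.380,1.000)–(5.651,2.000)
cell (5,2): code 0011 → (5.651,2.000)–(5.401,3.000)
cell (5,3): code 0011 → (5.401,3.000)–(5.154,4.000)
cell (5,4): code 0011 → (5.154,4.000)–(5.651,5.000)
cell (5,5): code 0011 → (5.651,5.000)–(5.840,6.000)
cell (5,6): code 0011 → (5.840,6.000)–(5.395,7.000)
cell (5,7): code 0001 → (5.395,7.000)–(5.000,7.344)
total: 22 segments, chained into 1 closed loop(s), length Σ = 19.129064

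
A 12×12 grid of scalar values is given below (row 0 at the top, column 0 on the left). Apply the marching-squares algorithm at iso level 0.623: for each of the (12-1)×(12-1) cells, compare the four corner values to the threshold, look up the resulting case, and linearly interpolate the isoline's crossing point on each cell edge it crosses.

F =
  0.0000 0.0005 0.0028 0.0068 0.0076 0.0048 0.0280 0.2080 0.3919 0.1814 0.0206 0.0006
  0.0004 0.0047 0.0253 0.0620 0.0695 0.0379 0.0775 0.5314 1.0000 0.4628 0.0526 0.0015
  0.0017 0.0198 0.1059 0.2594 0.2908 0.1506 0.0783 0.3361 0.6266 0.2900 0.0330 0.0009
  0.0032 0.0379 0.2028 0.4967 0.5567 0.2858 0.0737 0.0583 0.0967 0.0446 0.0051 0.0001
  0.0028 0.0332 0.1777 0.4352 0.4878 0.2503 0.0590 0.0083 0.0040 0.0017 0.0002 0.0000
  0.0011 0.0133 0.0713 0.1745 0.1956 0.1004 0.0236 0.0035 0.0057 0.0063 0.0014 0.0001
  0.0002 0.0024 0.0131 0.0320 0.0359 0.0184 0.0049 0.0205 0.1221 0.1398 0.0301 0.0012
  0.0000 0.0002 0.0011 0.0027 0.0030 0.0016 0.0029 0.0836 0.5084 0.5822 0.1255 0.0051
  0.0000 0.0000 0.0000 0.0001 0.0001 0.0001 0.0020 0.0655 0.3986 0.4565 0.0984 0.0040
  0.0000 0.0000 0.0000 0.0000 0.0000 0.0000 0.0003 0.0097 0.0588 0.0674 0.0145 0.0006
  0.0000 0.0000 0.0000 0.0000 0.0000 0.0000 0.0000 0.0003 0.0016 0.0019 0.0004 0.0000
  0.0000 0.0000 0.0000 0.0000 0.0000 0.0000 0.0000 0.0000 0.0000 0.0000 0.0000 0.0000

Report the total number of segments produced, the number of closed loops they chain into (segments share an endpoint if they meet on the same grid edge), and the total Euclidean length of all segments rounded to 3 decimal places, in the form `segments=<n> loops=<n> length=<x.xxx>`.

cell (0,7): code 0100 → (0.380,8.000)–(1.000,7.195)
cell (0,8): code 1000 → (1.000,8.702)–(0.380,8.000)
cell (1,7): code 0110 → (1.000,7.195)–(2.000,7.988)
cell (1,8): code 1001 → (2.000,8.011)–(1.000,8.702)
cell (2,7): code 0010 → (2.000,7.988)–(2.007,8.000)
cell (2,8): code 0001 → (2.007,8.000)–(2.000,8.011)
total: 6 segments, chained into 1 closed loop(s), length Σ = 4.470189

segments=6 loops=1 length=4.470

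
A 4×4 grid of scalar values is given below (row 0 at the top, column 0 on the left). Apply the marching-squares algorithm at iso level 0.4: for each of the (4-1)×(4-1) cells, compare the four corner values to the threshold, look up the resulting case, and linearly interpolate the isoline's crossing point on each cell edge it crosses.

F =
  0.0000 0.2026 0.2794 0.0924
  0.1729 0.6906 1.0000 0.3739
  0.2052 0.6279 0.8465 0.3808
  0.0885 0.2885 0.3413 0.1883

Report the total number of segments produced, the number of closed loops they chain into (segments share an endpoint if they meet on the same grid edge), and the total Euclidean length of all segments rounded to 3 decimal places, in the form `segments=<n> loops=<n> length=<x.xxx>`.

segments=8 loops=1 length=8.303

cell (0,0): code 0100 → (0.405,1.000)–(1.000,0.439)
cell (0,1): code 1100 → (0.167,2.000)–(0.405,1.000)
cell (0,2): code 1000 → (1.000,2.958)–(0.167,2.000)
cell (1,0): code 0110 → (1.000,0.439)–(2.000,0.461)
cell (1,2): code 1001 → (2.000,2.959)–(1.000,2.958)
cell (2,0): code 0010 → (2.000,0.461)–(2.671,1.000)
cell (2,1): code 0011 → (2.671,1.000)–(2.884,2.000)
cell (2,2): code 0001 → (2.884,2.000)–(2.000,2.959)
total: 8 segments, chained into 1 closed loop(s), length Σ = 8.303259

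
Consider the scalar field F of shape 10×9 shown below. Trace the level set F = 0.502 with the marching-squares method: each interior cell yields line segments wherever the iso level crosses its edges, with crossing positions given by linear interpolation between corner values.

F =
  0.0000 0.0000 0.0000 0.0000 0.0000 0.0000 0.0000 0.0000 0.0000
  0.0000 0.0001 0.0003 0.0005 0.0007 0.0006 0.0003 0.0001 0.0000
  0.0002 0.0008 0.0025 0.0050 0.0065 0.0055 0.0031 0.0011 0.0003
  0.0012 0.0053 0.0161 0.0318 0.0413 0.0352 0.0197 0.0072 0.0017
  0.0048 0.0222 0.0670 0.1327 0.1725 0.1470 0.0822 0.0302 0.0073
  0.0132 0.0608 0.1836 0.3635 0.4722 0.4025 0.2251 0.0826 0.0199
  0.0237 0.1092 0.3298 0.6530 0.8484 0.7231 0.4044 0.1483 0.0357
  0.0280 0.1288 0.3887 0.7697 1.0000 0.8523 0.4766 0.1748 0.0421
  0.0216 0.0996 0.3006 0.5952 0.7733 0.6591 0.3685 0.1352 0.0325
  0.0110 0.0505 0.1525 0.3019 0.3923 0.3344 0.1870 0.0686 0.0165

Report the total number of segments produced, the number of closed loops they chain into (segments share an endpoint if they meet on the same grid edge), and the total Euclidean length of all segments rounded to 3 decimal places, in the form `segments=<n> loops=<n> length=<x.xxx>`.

cell (5,2): code 0100 → (5.478,3.000)–(6.000,2.533)
cell (5,3): code 1100 → (5.079,4.000)–(5.478,3.000)
cell (5,4): code 1100 → (5.310,5.000)–(5.079,4.000)
cell (5,5): code 1000 → (6.000,5.694)–(5.310,5.000)
cell (6,2): code 0110 → (6.000,2.533)–(7.000,2.297)
cell (6,5): code 1001 → (7.000,5.932)–(6.000,5.694)
cell (7,2): code 0110 → (7.000,2.297)–(8.000,2.684)
cell (7,5): code 1001 → (8.000,5.541)–(7.000,5.932)
cell (8,2): code 0010 → (8.000,2.684)–(8.318,3.000)
cell (8,3): code 0011 → (8.318,3.000)–(8.712,4.000)
cell (8,4): code 0011 → (8.712,4.000)–(8.484,5.000)
cell (8,5): code 0001 → (8.484,5.000)–(8.000,5.541)
total: 12 segments, chained into 1 closed loop(s), length Σ = 11.257532

segments=12 loops=1 length=11.258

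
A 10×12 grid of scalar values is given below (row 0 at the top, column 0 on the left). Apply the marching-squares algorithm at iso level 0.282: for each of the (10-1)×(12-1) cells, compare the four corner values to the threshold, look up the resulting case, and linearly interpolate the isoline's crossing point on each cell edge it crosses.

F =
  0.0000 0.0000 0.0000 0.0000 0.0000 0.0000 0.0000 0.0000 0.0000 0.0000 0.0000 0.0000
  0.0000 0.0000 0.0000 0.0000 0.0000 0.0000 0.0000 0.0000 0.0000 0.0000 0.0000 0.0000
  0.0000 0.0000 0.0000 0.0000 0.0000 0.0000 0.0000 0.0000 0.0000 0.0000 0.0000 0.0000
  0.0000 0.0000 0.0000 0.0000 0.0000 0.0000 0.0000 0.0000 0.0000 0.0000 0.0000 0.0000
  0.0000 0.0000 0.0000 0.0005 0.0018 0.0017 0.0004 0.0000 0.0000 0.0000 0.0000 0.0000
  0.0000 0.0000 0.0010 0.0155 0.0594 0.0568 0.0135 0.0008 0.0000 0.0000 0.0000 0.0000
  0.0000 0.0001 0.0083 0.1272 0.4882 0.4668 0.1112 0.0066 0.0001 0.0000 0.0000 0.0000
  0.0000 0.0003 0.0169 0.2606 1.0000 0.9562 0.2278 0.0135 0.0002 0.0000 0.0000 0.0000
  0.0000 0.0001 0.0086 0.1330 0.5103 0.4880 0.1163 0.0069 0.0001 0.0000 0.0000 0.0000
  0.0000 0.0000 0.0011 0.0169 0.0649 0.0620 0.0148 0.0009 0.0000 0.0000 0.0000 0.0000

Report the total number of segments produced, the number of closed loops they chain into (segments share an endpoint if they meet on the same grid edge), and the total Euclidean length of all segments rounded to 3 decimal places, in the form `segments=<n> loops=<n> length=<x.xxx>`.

segments=10 loops=1 length=9.252

cell (5,3): code 0100 → (5.519,4.000)–(6.000,3.429)
cell (5,4): code 1100 → (5.549,5.000)–(5.519,4.000)
cell (5,5): code 1000 → (6.000,5.520)–(5.549,5.000)
cell (6,3): code 0110 → (6.000,3.429)–(7.000,3.029)
cell (6,5): code 1001 → (7.000,5.926)–(6.000,5.520)
cell (7,3): code 0110 → (7.000,3.029)–(8.000,3.395)
cell (7,5): code 1001 → (8.000,5.554)–(7.000,5.926)
cell (8,3): code 0010 → (8.000,3.395)–(8.513,4.000)
cell (8,4): code 0011 → (8.513,4.000)–(8.484,5.000)
cell (8,5): code 0001 → (8.484,5.000)–(8.000,5.554)
total: 10 segments, chained into 1 closed loop(s), length Σ = 9.251802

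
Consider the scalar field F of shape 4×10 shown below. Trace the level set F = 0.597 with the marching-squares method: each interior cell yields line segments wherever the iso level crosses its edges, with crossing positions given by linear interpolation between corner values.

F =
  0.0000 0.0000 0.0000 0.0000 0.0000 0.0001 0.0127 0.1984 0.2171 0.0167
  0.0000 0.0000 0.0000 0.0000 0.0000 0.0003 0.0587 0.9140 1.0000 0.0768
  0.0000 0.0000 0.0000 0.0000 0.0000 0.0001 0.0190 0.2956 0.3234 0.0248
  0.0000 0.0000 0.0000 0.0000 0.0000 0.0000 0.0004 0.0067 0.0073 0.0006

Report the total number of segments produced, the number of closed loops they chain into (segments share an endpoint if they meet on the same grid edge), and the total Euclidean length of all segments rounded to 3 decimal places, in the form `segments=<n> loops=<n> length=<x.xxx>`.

segments=6 loops=1 length=4.630

cell (0,6): code 0100 → (0.557,7.000)–(1.000,6.629)
cell (0,7): code 1100 → (0.485,8.000)–(0.557,7.000)
cell (0,8): code 1000 → (1.000,8.437)–(0.485,8.000)
cell (1,6): code 0010 → (1.000,6.629)–(1.513,7.000)
cell (1,7): code 0011 → (1.513,7.000)–(1.596,8.000)
cell (1,8): code 0001 → (1.596,8.000)–(1.000,8.437)
total: 6 segments, chained into 1 closed loop(s), length Σ = 4.629546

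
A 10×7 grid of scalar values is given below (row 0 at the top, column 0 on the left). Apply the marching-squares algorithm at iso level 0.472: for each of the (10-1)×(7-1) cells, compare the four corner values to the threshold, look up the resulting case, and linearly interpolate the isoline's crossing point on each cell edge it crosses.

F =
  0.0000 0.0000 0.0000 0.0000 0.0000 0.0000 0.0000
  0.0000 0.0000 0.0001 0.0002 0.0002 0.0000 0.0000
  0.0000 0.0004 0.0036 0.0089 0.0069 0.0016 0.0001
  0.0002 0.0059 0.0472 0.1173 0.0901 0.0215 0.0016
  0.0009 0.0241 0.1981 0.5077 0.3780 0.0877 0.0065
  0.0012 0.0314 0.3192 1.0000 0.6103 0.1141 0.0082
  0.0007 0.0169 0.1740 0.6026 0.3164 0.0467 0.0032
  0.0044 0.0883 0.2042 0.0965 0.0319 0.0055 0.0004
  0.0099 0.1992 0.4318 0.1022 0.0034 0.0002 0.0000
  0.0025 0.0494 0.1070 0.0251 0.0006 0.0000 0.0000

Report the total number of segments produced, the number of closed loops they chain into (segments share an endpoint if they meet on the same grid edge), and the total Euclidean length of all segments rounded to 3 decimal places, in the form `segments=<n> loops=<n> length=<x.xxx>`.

segments=10 loops=1 length=6.458

cell (3,2): code 0100 → (3.909,3.000)–(4.000,2.885)
cell (3,3): code 1000 → (4.000,3.275)–(3.909,3.000)
cell (4,2): code 0110 → (4.000,2.885)–(5.000,2.224)
cell (4,3): code 1101 → (4.405,4.000)–(4.000,3.275)
cell (4,4): code 1000 → (5.000,4.279)–(4.405,4.000)
cell (5,2): code 0110 → (5.000,2.224)–(6.000,2.695)
cell (5,3): code 1011 → (6.000,3.456)–(5.471,4.000)
cell (5,4): code 0001 → (5.471,4.000)–(5.000,4.279)
cell (6,2): code 0010 → (6.000,2.695)–(6.258,3.000)
cell (6,3): code 0001 → (6.258,3.000)–(6.000,3.456)
total: 10 segments, chained into 1 closed loop(s), length Σ = 6.457563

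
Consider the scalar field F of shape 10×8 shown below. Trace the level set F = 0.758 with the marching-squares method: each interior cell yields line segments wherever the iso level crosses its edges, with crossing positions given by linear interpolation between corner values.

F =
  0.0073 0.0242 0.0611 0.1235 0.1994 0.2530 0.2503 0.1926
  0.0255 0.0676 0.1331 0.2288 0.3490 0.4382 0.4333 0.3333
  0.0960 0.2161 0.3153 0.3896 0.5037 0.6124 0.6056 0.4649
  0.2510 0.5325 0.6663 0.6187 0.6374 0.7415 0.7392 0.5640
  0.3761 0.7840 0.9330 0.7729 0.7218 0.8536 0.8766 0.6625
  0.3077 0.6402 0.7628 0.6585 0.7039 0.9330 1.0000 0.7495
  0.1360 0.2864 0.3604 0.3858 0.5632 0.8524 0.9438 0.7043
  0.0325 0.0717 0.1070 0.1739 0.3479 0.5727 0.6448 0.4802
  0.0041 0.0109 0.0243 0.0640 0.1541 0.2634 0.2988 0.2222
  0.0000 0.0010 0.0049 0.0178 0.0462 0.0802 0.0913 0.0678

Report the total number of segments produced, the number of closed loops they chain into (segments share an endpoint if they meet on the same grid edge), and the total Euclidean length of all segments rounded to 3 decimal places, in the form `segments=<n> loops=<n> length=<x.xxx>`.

cell (3,0): code 0100 → (3.897,1.000)–(4.000,0.936)
cell (3,1): code 1100 → (3.344,2.000)–(3.897,1.000)
cell (3,2): code 1100 → (3.903,3.000)–(3.344,2.000)
cell (3,3): code 1000 → (4.000,3.292)–(3.903,3.000)
cell (3,4): code 0100 → (3.147,5.000)–(4.000,4.275)
cell (3,5): code 1100 → (3.137,6.000)–(3.147,5.000)
cell (3,6): code 1000 → (4.000,6.554)–(3.137,6.000)
cell (4,0): code 0010 → (4.000,0.936)–(4.181,1.000)
cell (4,1): code 0111 → (4.181,1.000)–(5.000,1.961)
cell (4,2): code 1011 → (5.000,2.046)–(4.130,3.000)
cell (4,3): code 0001 → (4.130,3.000)–(4.000,3.292)
cell (4,4): code 0110 → (4.000,4.275)–(5.000,4.236)
cell (4,6): code 1001 → (5.000,6.966)–(4.000,6.554)
cell (5,1): code 0010 → (5.000,1.961)–(5.012,2.000)
cell (5,2): code 0001 → (5.012,2.000)–(5.000,2.046)
cell (5,4): code 0110 → (5.000,4.236)–(6.000,4.674)
cell (5,6): code 1001 → (6.000,6.776)–(5.000,6.966)
cell (6,4): code 0010 → (6.000,4.674)–(6.338,5.000)
cell (6,5): code 0011 → (6.338,5.000)–(6.621,6.000)
cell (6,6): code 0001 → (6.621,6.000)–(6.000,6.776)
total: 20 segments, chained into 2 closed loop(s), length Σ = 15.710325

segments=20 loops=2 length=15.710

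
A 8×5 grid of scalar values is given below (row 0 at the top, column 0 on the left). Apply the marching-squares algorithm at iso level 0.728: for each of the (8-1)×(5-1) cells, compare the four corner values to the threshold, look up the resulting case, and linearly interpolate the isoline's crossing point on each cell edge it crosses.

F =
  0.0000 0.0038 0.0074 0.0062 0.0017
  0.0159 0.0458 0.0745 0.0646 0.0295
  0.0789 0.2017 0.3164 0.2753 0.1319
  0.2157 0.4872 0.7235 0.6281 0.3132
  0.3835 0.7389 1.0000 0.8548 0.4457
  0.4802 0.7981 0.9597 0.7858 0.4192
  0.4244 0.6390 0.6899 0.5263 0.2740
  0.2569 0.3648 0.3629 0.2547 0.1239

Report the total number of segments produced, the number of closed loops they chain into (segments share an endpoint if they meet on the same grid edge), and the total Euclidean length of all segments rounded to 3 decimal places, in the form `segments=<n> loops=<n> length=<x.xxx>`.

segments=10 loops=1 length=8.216

cell (3,0): code 0100 → (3.957,1.000)–(4.000,0.969)
cell (3,1): code 1100 → (3.016,2.000)–(3.957,1.000)
cell (3,2): code 1100 → (3.441,3.000)–(3.016,2.000)
cell (3,3): code 1000 → (4.000,3.310)–(3.441,3.000)
cell (4,0): code 0110 → (4.000,0.969)–(5.000,0.779)
cell (4,3): code 1001 → (5.000,3.158)–(4.000,3.310)
cell (5,0): code 0010 → (5.000,0.779)–(5.441,1.000)
cell (5,1): code 0011 → (5.441,1.000)–(5.859,2.000)
cell (5,2): code 0011 → (5.859,2.000)–(5.223,3.000)
cell (5,3): code 0001 → (5.223,3.000)–(5.000,3.158)
total: 10 segments, chained into 1 closed loop(s), length Σ = 8.215632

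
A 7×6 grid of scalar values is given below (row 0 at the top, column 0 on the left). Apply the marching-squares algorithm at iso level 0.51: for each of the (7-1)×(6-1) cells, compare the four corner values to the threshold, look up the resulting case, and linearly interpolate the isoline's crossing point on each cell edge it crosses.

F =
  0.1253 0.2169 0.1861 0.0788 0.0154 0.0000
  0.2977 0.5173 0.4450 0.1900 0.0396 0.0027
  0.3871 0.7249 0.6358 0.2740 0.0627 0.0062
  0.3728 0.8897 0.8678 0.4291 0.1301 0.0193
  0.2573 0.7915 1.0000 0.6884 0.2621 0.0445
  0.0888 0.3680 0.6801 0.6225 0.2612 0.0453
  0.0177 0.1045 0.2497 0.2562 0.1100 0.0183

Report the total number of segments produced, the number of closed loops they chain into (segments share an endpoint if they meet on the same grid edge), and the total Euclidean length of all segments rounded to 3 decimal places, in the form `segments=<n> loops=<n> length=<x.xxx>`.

cell (0,0): code 0100 → (0.976,1.000)–(1.000,0.967)
cell (0,1): code 1000 → (1.000,1.101)–(0.976,1.000)
cell (1,0): code 0110 → (1.000,0.967)–(2.000,0.364)
cell (1,1): code 1101 → (1.341,2.000)–(1.000,1.101)
cell (1,2): code 1000 → (2.000,2.348)–(1.341,2.000)
cell (2,0): code 0110 → (2.000,0.364)–(3.000,0.265)
cell (2,2): code 1001 → (3.000,2.816)–(2.000,2.348)
cell (3,0): code 0110 → (3.000,0.265)–(4.000,0.473)
cell (3,2): code 1101 → (3.312,3.000)–(3.000,2.816)
cell (3,3): code 1000 → (4.000,3.418)–(3.312,3.000)
cell (4,0): code 0010 → (4.000,0.473)–(4.665,1.000)
cell (4,1): code 0111 → (4.665,1.000)–(5.000,1.455)
cell (4,3): code 1001 → (5.000,3.311)–(4.000,3.418)
cell (5,1): code 0010 → (5.000,1.455)–(5.395,2.000)
cell (5,2): code 0011 → (5.395,2.000)–(5.307,3.000)
cell (5,3): code 0001 → (5.307,3.000)–(5.000,3.311)
total: 16 segments, chained into 1 closed loop(s), length Σ = 11.851043

segments=16 loops=1 length=11.851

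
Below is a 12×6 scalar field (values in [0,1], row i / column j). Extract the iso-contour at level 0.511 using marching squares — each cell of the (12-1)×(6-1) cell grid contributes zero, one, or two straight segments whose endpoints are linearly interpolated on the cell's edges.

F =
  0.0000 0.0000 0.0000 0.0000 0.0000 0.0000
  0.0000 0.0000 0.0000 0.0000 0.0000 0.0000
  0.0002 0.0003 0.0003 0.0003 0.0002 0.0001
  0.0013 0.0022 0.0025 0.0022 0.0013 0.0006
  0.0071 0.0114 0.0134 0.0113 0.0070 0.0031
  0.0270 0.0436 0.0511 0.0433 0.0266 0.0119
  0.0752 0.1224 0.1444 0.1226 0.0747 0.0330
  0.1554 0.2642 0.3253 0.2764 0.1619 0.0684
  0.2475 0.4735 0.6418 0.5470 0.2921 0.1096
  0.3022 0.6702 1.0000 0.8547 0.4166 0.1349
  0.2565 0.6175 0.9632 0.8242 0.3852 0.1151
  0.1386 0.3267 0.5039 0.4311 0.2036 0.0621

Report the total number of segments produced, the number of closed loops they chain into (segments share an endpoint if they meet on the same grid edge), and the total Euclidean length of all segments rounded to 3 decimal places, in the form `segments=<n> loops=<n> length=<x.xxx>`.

cell (7,1): code 0100 → (7.587,2.000)–(8.000,1.223)
cell (7,2): code 1100 → (7.867,3.000)–(7.587,2.000)
cell (7,3): code 1000 → (8.000,3.141)–(7.867,3.000)
cell (8,0): code 0100 → (8.191,1.000)–(9.000,0.567)
cell (8,1): code 1110 → (8.000,1.223)–(8.191,1.000)
cell (8,3): code 1001 → (9.000,3.785)–(8.000,3.141)
cell (9,0): code 0110 → (9.000,0.567)–(10.000,0.705)
cell (9,3): code 1001 → (10.000,3.713)–(9.000,3.785)
cell (10,0): code 0010 → (10.000,0.705)–(10.366,1.000)
cell (10,1): code 0011 → (10.366,1.000)–(10.985,2.000)
cell (10,2): code 0011 → (10.985,2.000)–(10.797,3.000)
cell (10,3): code 0001 → (10.797,3.000)–(10.000,3.713)
total: 12 segments, chained into 1 closed loop(s), length Σ = 10.257686

segments=12 loops=1 length=10.258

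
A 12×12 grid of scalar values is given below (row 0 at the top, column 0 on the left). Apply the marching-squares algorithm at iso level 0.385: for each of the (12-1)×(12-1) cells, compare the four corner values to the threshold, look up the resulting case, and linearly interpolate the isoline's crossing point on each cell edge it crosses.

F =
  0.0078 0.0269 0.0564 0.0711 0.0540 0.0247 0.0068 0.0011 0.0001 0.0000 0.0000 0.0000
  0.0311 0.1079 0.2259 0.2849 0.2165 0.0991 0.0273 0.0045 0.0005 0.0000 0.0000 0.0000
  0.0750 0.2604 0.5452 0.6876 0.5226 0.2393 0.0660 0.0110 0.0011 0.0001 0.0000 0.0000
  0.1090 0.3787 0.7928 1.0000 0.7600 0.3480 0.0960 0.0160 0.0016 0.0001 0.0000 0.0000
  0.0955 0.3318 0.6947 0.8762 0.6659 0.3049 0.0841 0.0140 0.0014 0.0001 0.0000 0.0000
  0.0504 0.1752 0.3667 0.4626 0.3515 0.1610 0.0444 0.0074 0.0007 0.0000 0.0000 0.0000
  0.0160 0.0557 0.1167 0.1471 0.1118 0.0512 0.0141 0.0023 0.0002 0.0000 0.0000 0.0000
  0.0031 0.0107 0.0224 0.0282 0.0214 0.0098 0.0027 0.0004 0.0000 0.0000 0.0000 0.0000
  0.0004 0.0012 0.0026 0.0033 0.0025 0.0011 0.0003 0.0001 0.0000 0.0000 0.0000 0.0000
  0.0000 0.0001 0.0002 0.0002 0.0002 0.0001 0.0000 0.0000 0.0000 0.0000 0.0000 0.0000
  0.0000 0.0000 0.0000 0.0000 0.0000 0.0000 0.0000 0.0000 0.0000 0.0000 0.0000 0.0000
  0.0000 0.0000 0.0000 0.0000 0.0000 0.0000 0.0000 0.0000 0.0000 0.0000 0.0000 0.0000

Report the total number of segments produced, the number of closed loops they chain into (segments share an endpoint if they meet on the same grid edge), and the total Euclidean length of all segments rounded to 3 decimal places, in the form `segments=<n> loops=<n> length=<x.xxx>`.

cell (1,1): code 0100 → (1.498,2.000)–(2.000,1.438)
cell (1,2): code 1100 → (1.249,3.000)–(1.498,2.000)
cell (1,3): code 1100 → (1.550,4.000)–(1.249,3.000)
cell (1,4): code 1000 → (2.000,4.486)–(1.550,4.000)
cell (2,1): code 0110 → (2.000,1.438)–(3.000,1.015)
cell (2,4): code 1001 → (3.000,4.910)–(2.000,4.486)
cell (3,1): code 0110 → (3.000,1.015)–(4.000,1.147)
cell (3,4): code 1001 → (4.000,4.778)–(3.000,4.910)
cell (4,1): code 0010 → (4.000,1.147)–(4.944,2.000)
cell (4,2): code 0111 → (4.944,2.000)–(5.000,2.191)
cell (4,3): code 1011 → (5.000,3.698)–(4.893,4.000)
cell (4,4): code 0001 → (4.893,4.000)–(4.000,4.778)
cell (5,2): code 0010 → (5.000,2.191)–(5.246,3.000)
cell (5,3): code 0001 → (5.246,3.000)–(5.000,3.698)
total: 14 segments, chained into 1 closed loop(s), length Σ = 12.242348

segments=14 loops=1 length=12.242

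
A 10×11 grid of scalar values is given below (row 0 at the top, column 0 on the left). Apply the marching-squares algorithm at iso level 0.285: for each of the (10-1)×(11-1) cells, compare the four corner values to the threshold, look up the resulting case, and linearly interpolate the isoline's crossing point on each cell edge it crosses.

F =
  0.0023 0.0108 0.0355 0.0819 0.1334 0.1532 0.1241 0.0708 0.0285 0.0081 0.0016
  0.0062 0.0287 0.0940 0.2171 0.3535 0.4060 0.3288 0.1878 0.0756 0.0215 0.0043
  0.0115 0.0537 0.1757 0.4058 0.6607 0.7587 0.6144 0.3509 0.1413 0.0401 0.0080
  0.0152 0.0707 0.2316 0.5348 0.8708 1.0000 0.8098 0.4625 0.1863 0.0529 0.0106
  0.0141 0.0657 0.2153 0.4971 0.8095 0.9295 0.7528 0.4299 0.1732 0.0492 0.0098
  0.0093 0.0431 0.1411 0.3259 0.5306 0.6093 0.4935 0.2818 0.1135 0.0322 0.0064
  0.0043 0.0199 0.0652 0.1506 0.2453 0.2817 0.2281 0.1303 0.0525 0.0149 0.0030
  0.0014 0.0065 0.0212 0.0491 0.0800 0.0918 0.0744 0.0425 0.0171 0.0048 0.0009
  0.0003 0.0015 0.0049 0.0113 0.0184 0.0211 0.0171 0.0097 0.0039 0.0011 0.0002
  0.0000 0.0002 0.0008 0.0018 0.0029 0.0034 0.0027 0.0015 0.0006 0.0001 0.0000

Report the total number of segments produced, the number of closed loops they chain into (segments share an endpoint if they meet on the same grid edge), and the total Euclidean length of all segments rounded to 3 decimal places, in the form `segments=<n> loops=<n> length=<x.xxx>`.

segments=20 loops=1 length=17.063

cell (0,3): code 0100 → (0.689,4.000)–(1.000,3.498)
cell (0,4): code 1100 → (0.521,5.000)–(0.689,4.000)
cell (0,5): code 1100 → (0.786,6.000)–(0.521,5.000)
cell (0,6): code 1000 → (1.000,6.311)–(0.786,6.000)
cell (1,2): code 0100 → (1.360,3.000)–(2.000,2.475)
cell (1,3): code 1110 → (1.000,3.498)–(1.360,3.000)
cell (1,6): code 1101 → (1.596,7.000)–(1.000,6.311)
cell (1,7): code 1000 → (2.000,7.314)–(1.596,7.000)
cell (2,2): code 0110 → (2.000,2.475)–(3.000,2.176)
cell (2,7): code 1001 → (3.000,7.643)–(2.000,7.314)
cell (3,2): code 0110 → (3.000,2.176)–(4.000,2.247)
cell (3,7): code 1001 → (4.000,7.564)–(3.000,7.643)
cell (4,2): code 0110 → (4.000,2.247)–(5.000,2.779)
cell (4,6): code 1011 → (5.000,6.985)–(4.978,7.000)
cell (4,7): code 0001 → (4.978,7.000)–(4.000,7.564)
cell (5,2): code 0010 → (5.000,2.779)–(5.233,3.000)
cell (5,3): code 0011 → (5.233,3.000)–(5.861,4.000)
cell (5,4): code 0011 → (5.861,4.000)–(5.990,5.000)
cell (5,5): code 0011 → (5.990,5.000)–(5.786,6.000)
cell (5,6): code 0001 → (5.786,6.000)–(5.000,6.985)
total: 20 segments, chained into 1 closed loop(s), length Σ = 17.062794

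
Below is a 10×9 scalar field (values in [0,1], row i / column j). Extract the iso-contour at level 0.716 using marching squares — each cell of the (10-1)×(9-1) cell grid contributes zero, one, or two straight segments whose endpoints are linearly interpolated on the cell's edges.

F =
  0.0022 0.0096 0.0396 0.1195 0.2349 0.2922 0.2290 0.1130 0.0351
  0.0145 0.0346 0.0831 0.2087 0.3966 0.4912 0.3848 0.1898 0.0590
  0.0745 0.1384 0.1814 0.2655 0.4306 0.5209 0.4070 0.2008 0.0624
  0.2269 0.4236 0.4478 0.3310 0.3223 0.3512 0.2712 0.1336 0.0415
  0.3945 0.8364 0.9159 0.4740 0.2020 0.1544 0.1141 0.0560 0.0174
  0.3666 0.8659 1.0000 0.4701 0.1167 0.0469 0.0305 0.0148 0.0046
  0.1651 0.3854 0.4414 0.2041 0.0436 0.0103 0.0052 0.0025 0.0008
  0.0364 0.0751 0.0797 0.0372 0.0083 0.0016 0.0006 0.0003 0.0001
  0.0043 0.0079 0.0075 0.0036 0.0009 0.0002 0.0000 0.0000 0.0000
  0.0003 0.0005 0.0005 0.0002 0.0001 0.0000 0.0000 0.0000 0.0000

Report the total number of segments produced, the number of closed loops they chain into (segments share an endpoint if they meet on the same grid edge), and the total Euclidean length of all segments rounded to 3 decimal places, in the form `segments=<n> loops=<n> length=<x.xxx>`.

cell (3,0): code 0100 → (3.708,1.000)–(4.000,0.728)
cell (3,1): code 1100 → (3.573,2.000)–(3.708,1.000)
cell (3,2): code 1000 → (4.000,2.452)–(3.573,2.000)
cell (4,0): code 0110 → (4.000,0.728)–(5.000,0.700)
cell (4,2): code 1001 → (5.000,2.536)–(4.000,2.452)
cell (5,0): code 0010 → (5.000,0.700)–(5.312,1.000)
cell (5,1): code 0011 → (5.312,1.000)–(5.508,2.000)
cell (5,2): code 0001 → (5.508,2.000)–(5.000,2.536)
total: 8 segments, chained into 1 closed loop(s), length Σ = 6.225026

segments=8 loops=1 length=6.225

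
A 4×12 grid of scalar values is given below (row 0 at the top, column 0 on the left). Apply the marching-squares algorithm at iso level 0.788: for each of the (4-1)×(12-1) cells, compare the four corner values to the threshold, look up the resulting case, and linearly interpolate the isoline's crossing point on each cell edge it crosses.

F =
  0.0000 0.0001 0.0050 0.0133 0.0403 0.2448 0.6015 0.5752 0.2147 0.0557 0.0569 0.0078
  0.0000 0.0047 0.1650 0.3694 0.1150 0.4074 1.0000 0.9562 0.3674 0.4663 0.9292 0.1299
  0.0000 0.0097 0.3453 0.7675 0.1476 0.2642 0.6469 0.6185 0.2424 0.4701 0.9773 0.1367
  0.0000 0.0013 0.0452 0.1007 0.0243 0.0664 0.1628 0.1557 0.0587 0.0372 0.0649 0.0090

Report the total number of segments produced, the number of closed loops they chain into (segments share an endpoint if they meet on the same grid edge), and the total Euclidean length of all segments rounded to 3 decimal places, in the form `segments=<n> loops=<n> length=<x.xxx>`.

cell (0,5): code 0100 → (0.468,6.000)–(1.000,5.642)
cell (0,6): code 1100 → (0.559,7.000)–(0.468,6.000)
cell (0,7): code 1000 → (1.000,7.286)–(0.559,7.000)
cell (0,9): code 0100 → (0.838,10.000)–(1.000,9.695)
cell (0,10): code 1000 → (1.000,10.177)–(0.838,10.000)
cell (1,5): code 0010 → (1.000,5.642)–(1.600,6.000)
cell (1,6): code 0011 → (1.600,6.000)–(1.498,7.000)
cell (1,7): code 0001 → (1.498,7.000)–(1.000,7.286)
cell (1,9): code 0110 → (1.000,9.695)–(2.000,9.627)
cell (1,10): code 1001 → (2.000,10.225)–(1.000,10.177)
cell (2,9): code 0010 → (2.000,9.627)–(2.207,10.000)
cell (2,10): code 0001 → (2.207,10.000)–(2.000,10.225)
total: 12 segments, chained into 2 closed loop(s), length Σ = 7.770957

segments=12 loops=2 length=7.771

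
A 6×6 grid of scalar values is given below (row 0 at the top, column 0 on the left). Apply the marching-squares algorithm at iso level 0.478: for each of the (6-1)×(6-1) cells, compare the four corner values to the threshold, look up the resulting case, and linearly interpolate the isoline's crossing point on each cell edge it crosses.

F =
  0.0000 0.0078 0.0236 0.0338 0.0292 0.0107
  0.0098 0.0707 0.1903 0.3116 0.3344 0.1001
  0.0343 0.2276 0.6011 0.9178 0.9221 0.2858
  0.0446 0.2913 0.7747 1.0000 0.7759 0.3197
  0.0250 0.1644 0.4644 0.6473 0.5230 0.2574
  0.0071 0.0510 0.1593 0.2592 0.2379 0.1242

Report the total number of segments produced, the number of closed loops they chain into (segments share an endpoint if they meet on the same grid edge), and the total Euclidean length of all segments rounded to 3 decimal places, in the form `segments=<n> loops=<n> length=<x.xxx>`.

segments=12 loops=1 length=10.228

cell (1,1): code 0100 → (1.700,2.000)–(2.000,1.670)
cell (1,2): code 1100 → (1.274,3.000)–(1.700,2.000)
cell (1,3): code 1100 → (1.244,4.000)–(1.274,3.000)
cell (1,4): code 1000 → (2.000,4.698)–(1.244,4.000)
cell (2,1): code 0110 → (2.000,1.670)–(3.000,1.386)
cell (2,4): code 1001 → (3.000,4.653)–(2.000,4.698)
cell (3,1): code 0010 → (3.000,1.386)–(3.956,2.000)
cell (3,2): code 0111 → (3.956,2.000)–(4.000,2.074)
cell (3,4): code 1001 → (4.000,4.169)–(3.000,4.653)
cell (4,2): code 0010 → (4.000,2.074)–(4.436,3.000)
cell (4,3): code 0011 → (4.436,3.000)–(4.158,4.000)
cell (4,4): code 0001 → (4.158,4.000)–(4.000,4.169)
total: 12 segments, chained into 1 closed loop(s), length Σ = 10.228247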